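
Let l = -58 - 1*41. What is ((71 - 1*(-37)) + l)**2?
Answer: 81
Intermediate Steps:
l = -99 (l = -58 - 41 = -99)
((71 - 1*(-37)) + l)**2 = ((71 - 1*(-37)) - 99)**2 = ((71 + 37) - 99)**2 = (108 - 99)**2 = 9**2 = 81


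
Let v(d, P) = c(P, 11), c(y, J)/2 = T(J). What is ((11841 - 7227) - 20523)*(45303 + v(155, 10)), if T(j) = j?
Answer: -721075425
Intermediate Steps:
c(y, J) = 2*J
v(d, P) = 22 (v(d, P) = 2*11 = 22)
((11841 - 7227) - 20523)*(45303 + v(155, 10)) = ((11841 - 7227) - 20523)*(45303 + 22) = (4614 - 20523)*45325 = -15909*45325 = -721075425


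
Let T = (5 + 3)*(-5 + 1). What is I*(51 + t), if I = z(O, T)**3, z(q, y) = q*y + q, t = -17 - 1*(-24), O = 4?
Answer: -110584192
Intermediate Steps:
t = 7 (t = -17 + 24 = 7)
T = -32 (T = 8*(-4) = -32)
z(q, y) = q + q*y
I = -1906624 (I = (4*(1 - 32))**3 = (4*(-31))**3 = (-124)**3 = -1906624)
I*(51 + t) = -1906624*(51 + 7) = -1906624*58 = -110584192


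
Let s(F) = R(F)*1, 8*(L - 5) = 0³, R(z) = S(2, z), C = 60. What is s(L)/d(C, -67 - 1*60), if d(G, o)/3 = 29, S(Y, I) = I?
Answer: 5/87 ≈ 0.057471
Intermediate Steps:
R(z) = z
L = 5 (L = 5 + (⅛)*0³ = 5 + (⅛)*0 = 5 + 0 = 5)
s(F) = F (s(F) = F*1 = F)
d(G, o) = 87 (d(G, o) = 3*29 = 87)
s(L)/d(C, -67 - 1*60) = 5/87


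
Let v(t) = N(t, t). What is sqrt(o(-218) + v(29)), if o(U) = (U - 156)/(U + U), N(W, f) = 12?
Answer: sqrt(611054)/218 ≈ 3.5858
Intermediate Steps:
o(U) = (-156 + U)/(2*U) (o(U) = (-156 + U)/((2*U)) = (-156 + U)*(1/(2*U)) = (-156 + U)/(2*U))
v(t) = 12
sqrt(o(-218) + v(29)) = sqrt((1/2)*(-156 - 218)/(-218) + 12) = sqrt((1/2)*(-1/218)*(-374) + 12) = sqrt(187/218 + 12) = sqrt(2803/218) = sqrt(611054)/218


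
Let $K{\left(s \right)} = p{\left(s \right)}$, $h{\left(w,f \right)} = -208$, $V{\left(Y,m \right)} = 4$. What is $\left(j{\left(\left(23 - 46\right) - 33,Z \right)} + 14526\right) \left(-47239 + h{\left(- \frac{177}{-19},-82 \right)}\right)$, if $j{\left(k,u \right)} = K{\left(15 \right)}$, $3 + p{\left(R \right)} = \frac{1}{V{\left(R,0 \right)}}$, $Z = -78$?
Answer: $- \frac{2756338571}{4} \approx -6.8908 \cdot 10^{8}$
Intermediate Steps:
$p{\left(R \right)} = - \frac{11}{4}$ ($p{\left(R \right)} = -3 + \frac{1}{4} = - \frac{11}{4}$)
$K{\left(s \right)} = - \frac{11}{4}$
$j{\left(k,u \right)} = - \frac{11}{4}$
$\left(j{\left(\left(23 - 46\right) - 33,Z \right)} + 14526\right) \left(-47239 + h{\left(- \frac{177}{-19},-82 \right)}\right) = \left(- \frac{11}{4} + 14526\right) \left(-47239 - 208\right) = \frac{58093}{4} \left(-47447\right) = - \frac{2756338571}{4}$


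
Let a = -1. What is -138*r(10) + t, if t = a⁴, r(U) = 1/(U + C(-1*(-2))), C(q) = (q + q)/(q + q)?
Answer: -127/11 ≈ -11.545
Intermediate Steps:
C(q) = 1 (C(q) = (2*q)/((2*q)) = (2*q)*(1/(2*q)) = 1)
r(U) = 1/(1 + U) (r(U) = 1/(U + 1) = 1/(1 + U))
t = 1 (t = (-1)⁴ = 1)
-138*r(10) + t = -138/(1 + 10) + 1 = -138/11 + 1 = -127/11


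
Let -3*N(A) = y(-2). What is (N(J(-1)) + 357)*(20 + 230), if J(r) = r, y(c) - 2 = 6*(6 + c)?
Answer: 261250/3 ≈ 87083.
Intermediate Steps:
y(c) = 38 + 6*c (y(c) = 2 + 6*(6 + c) = 2 + (36 + 6*c) = 38 + 6*c)
N(A) = -26/3 (N(A) = -(38 + 6*(-2))/3 = -(38 - 12)/3 = -⅓*26 = -26/3)
(N(J(-1)) + 357)*(20 + 230) = (-26/3 + 357)*(20 + 230) = (1045/3)*250 = 261250/3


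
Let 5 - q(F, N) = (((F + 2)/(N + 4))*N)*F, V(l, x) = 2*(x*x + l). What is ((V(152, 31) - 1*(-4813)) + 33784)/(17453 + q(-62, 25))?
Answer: 1183867/413282 ≈ 2.8646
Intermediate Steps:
V(l, x) = 2*l + 2*x**2 (V(l, x) = 2*(x**2 + l) = 2*(l + x**2) = 2*l + 2*x**2)
q(F, N) = 5 - F*N*(2 + F)/(4 + N) (q(F, N) = 5 - ((F + 2)/(N + 4))*N*F = 5 - ((2 + F)/(4 + N))*N*F = 5 - N*(2 + F)/(4 + N)*F = 5 - F*N*(2 + F)/(4 + N))
((V(152, 31) - 1*(-4813)) + 33784)/(17453 + q(-62, 25)) = (((2*152 + 2*31**2) - 1*(-4813)) + 33784)/(17453 + (20 + 5*25 - 1*25*(-62)**2 - 2*(-62)*25)/(4 + 25)) = (((304 + 2*961) + 4813) + 33784)/(17453 + (20 + 125 - 1*25*3844 + 3100)/29) = (((304 + 1922) + 4813) + 33784)/(17453 + (20 + 125 - 96100 + 3100)/29) = ((2226 + 4813) + 33784)/(17453 + (1/29)*(-92855)) = (7039 + 33784)/(17453 - 92855/29) = 40823/(413282/29) = 40823*(29/413282) = 1183867/413282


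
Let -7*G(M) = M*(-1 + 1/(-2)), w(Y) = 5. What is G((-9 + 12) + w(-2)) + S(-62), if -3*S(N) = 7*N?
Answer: 3074/21 ≈ 146.38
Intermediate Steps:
S(N) = -7*N/3
G(M) = 3*M/14 (G(M) = -M*(-1 + 1/(-2))/7 = -M*(-1 - 1/2)/7 = -M*(-3)/(7*2) = -(-3)*M/14 = 3*M/14)
G((-9 + 12) + w(-2)) + S(-62) = 3*((-9 + 12) + 5)/14 - 7/3*(-62) = 3*(3 + 5)/14 + 434/3 = (3/14)*8 + 434/3 = 12/7 + 434/3 = 3074/21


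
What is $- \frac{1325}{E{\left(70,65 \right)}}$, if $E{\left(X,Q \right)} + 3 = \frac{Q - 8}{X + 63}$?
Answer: $\frac{9275}{18} \approx 515.28$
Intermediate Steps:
$E{\left(X,Q \right)} = -3 + \frac{-8 + Q}{63 + X}$ ($E{\left(X,Q \right)} = -3 + \frac{Q - 8}{X + 63} = -3 + \frac{-8 + Q}{63 + X}$)
$- \frac{1325}{E{\left(70,65 \right)}} = - \frac{1325}{\frac{1}{63 + 70} \left(-197 + 65 - 210\right)} = - \frac{1325}{\frac{1}{133} \left(-197 + 65 - 210\right)} = - \frac{1325}{\frac{1}{133} \left(-342\right)} = - \frac{1325}{- \frac{18}{7}} = \left(-1325\right) \left(- \frac{7}{18}\right) = \frac{9275}{18}$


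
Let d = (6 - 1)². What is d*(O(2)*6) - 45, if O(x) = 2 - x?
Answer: -45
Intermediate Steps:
d = 25 (d = 5² = 25)
d*(O(2)*6) - 45 = 25*((2 - 1*2)*6) - 45 = 25*((2 - 2)*6) - 45 = 25*(0*6) - 45 = 25*0 - 45 = 0 - 45 = -45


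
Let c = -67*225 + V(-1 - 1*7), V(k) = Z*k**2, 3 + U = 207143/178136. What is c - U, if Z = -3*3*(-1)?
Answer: -2582466599/178136 ≈ -14497.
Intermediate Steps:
U = -327265/178136 (U = -3 + 207143/178136 = -327265/178136 ≈ -1.8372)
Z = 9 (Z = -9*(-1) = 9)
V(k) = 9*k**2
c = -14499 (c = -67*225 + 9*(-1 - 1*7)**2 = -15075 + 9*(-1 - 7)**2 = -15075 + 9*(-8)**2 = -15075 + 9*64 = -15075 + 576 = -14499)
c - U = -14499 - 1*(-327265/178136) = -14499 + 327265/178136 = -2582466599/178136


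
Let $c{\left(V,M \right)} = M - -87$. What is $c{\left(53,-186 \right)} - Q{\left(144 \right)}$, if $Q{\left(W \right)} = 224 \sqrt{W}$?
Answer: $-2787$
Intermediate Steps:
$c{\left(V,M \right)} = 87 + M$ ($c{\left(V,M \right)} = M + 87 = 87 + M$)
$c{\left(53,-186 \right)} - Q{\left(144 \right)} = \left(87 - 186\right) - 224 \sqrt{144} = -99 - 224 \cdot 12 = -99 - 2688 = -2787$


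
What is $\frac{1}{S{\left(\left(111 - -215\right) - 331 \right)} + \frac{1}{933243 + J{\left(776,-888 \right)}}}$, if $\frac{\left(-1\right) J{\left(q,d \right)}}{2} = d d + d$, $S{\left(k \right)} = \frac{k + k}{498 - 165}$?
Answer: $- \frac{23756553}{713447} \approx -33.298$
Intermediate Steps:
$S{\left(k \right)} = \frac{2 k}{333}$
$J{\left(q,d \right)} = - 2 d - 2 d^{2}$ ($J{\left(q,d \right)} = - 2 \left(d d + d\right) = - 2 \left(d^{2} + d\right) = - 2 \left(d + d^{2}\right) = - 2 d - 2 d^{2}$)
$\frac{1}{S{\left(\left(111 - -215\right) - 331 \right)} + \frac{1}{933243 + J{\left(776,-888 \right)}}} = \frac{1}{\frac{2 \left(\left(111 - -215\right) - 331\right)}{333} + \frac{1}{933243 - - 1776 \left(1 - 888\right)}} = \frac{1}{\frac{2 \left(\left(111 + 215\right) - 331\right)}{333} + \frac{1}{933243 - \left(-1776\right) \left(-887\right)}} = \frac{1}{\frac{2 \left(326 - 331\right)}{333} + \frac{1}{933243 - 1575312}} = \frac{1}{\frac{2}{333} \left(-5\right) + \frac{1}{-642069}} = \frac{1}{- \frac{10}{333} - \frac{1}{642069}} = \frac{1}{- \frac{713447}{23756553}} = - \frac{23756553}{713447}$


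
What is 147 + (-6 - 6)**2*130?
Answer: 18867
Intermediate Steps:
147 + (-6 - 6)**2*130 = 147 + (-12)**2*130 = 147 + 144*130 = 147 + 18720 = 18867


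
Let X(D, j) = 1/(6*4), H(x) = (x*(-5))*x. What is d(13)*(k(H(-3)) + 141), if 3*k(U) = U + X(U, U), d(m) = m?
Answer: 117949/72 ≈ 1638.2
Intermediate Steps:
H(x) = -5*x**2 (H(x) = (-5*x)*x = -5*x**2)
X(D, j) = 1/24
k(U) = 1/72 + U/3 (k(U) = (U + 1/24)/3 = (1/24 + U)/3 = 1/72 + U/3)
d(13)*(k(H(-3)) + 141) = 13*((1/72 + (-5*(-3)**2)/3) + 141) = 13*((1/72 + (-5*9)/3) + 141) = 13*((1/72 + (1/3)*(-45)) + 141) = 13*((1/72 - 15) + 141) = 13*(-1079/72 + 141) = 13*(9073/72) = 117949/72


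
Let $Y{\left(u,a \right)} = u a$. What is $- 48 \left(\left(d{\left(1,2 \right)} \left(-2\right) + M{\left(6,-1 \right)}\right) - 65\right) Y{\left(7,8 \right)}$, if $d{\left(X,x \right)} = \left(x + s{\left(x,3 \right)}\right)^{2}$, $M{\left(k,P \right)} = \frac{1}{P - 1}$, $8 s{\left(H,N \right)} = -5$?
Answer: $186228$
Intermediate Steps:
$s{\left(H,N \right)} = - \frac{5}{8}$ ($s{\left(H,N \right)} = \frac{1}{8} \left(-5\right) = - \frac{5}{8}$)
$M{\left(k,P \right)} = \frac{1}{-1 + P}$
$d{\left(X,x \right)} = \left(- \frac{5}{8} + x\right)^{2}$ ($d{\left(X,x \right)} = \left(x - \frac{5}{8}\right)^{2} = \left(- \frac{5}{8} + x\right)^{2}$)
$Y{\left(u,a \right)} = a u$
$- 48 \left(\left(d{\left(1,2 \right)} \left(-2\right) + M{\left(6,-1 \right)}\right) - 65\right) Y{\left(7,8 \right)} = - 48 \left(\left(\frac{\left(-5 + 8 \cdot 2\right)^{2}}{64} \left(-2\right) + \frac{1}{-1 - 1}\right) - 65\right) 8 \cdot 7 = - 48 \left(\left(\frac{\left(-5 + 16\right)^{2}}{64} \left(-2\right) + \frac{1}{-2}\right) - 65\right) 56 = - 48 \left(\left(\frac{11^{2}}{64} \left(-2\right) - \frac{1}{2}\right) - 65\right) 56 = - 48 \left(\left(\frac{1}{64} \cdot 121 \left(-2\right) - \frac{1}{2}\right) - 65\right) 56 = - 48 \left(\left(\frac{121}{64} \left(-2\right) - \frac{1}{2}\right) - 65\right) 56 = - 48 \left(\left(- \frac{121}{32} - \frac{1}{2}\right) - 65\right) 56 = - 48 \left(- \frac{137}{32} - 65\right) 56 = \left(-48\right) \left(- \frac{2217}{32}\right) 56 = \frac{6651}{2} \cdot 56 = 186228$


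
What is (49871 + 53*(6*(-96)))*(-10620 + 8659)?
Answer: -37931623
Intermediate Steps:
(49871 + 53*(6*(-96)))*(-10620 + 8659) = (49871 + 53*(-576))*(-1961) = (49871 - 30528)*(-1961) = 19343*(-1961) = -37931623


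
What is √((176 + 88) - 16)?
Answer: 2*√62 ≈ 15.748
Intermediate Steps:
√((176 + 88) - 16) = √(264 - 16) = √248 = 2*√62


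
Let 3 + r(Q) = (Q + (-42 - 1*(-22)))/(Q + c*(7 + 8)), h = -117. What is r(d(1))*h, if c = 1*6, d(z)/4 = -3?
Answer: 399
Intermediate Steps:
d(z) = -12 (d(z) = 4*(-3) = -12)
c = 6
r(Q) = -3 + (-20 + Q)/(90 + Q) (r(Q) = -3 + (Q + (-42 - 1*(-22)))/(Q + 6*(7 + 8)) = -3 + (Q + (-42 + 22))/(Q + 6*15) = -3 + (Q - 20)/(Q + 90) = -3 + (-20 + Q)/(90 + Q))
r(d(1))*h = (2*(-145 - 1*(-12))/(90 - 12))*(-117) = (2*(-145 + 12)/78)*(-117) = (2*(1/78)*(-133))*(-117) = -133/39*(-117) = 399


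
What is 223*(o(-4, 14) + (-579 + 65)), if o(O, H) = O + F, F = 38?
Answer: -107040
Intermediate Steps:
o(O, H) = 38 + O (o(O, H) = O + 38 = 38 + O)
223*(o(-4, 14) + (-579 + 65)) = 223*((38 - 4) + (-579 + 65)) = 223*(34 - 514) = 223*(-480) = -107040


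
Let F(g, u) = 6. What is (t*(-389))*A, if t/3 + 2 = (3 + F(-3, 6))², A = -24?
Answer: 2212632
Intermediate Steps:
t = 237 (t = -6 + 3*(3 + 6)² = -6 + 3*9² = -6 + 3*81 = -6 + 243 = 237)
(t*(-389))*A = (237*(-389))*(-24) = -92193*(-24) = 2212632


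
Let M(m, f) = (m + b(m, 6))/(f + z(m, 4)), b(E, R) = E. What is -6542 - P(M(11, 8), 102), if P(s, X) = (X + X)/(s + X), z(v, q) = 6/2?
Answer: -170143/26 ≈ -6544.0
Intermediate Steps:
z(v, q) = 3 (z(v, q) = 6*(½) = 3)
M(m, f) = 2*m/(3 + f) (M(m, f) = (m + m)/(f + 3) = (2*m)/(3 + f) = 2*m/(3 + f))
P(s, X) = 2*X/(X + s) (P(s, X) = (2*X)/(X + s) = 2*X/(X + s))
-6542 - P(M(11, 8), 102) = -6542 - 2*102/(102 + 2*11/(3 + 8)) = -6542 - 2*102/(102 + 2*11/11) = -6542 - 2*102/(102 + 2*11*(1/11)) = -6542 - 2*102/(102 + 2) = -6542 - 2*102/104 = -6542 - 1*51/26 = -6542 - 51/26 = -170143/26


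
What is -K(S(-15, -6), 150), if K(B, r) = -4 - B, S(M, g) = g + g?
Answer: -8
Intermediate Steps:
S(M, g) = 2*g
-K(S(-15, -6), 150) = -(-4 - 2*(-6)) = -(-4 - 1*(-12)) = -(-4 + 12) = -1*8 = -8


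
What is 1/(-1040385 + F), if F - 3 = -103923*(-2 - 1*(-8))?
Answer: -1/1663920 ≈ -6.0099e-7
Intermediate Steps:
F = -623535 (F = 3 - 103923*(-2 - 1*(-8)) = 3 - 103923*(-2 + 8) = 3 - 103923*6 = 3 - 623538 = -623535)
1/(-1040385 + F) = 1/(-1040385 - 623535) = 1/(-1663920) = -1/1663920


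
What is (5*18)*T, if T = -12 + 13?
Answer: 90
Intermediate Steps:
T = 1
(5*18)*T = (5*18)*1 = 90*1 = 90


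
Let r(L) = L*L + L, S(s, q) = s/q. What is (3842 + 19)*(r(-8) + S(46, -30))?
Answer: 1051479/5 ≈ 2.1030e+5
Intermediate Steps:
r(L) = L + L**2 (r(L) = L**2 + L = L + L**2)
(3842 + 19)*(r(-8) + S(46, -30)) = (3842 + 19)*(-8*(1 - 8) + 46/(-30)) = 3861*(-8*(-7) + 46*(-1/30)) = 3861*(56 - 23/15) = 3861*(817/15) = 1051479/5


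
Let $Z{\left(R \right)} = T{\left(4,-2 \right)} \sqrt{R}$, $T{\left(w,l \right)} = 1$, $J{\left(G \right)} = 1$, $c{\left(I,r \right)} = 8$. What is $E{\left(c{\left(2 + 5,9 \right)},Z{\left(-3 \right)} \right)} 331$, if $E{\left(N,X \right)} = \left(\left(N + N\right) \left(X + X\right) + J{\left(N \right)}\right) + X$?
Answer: $331 + 10923 i \sqrt{3} \approx 331.0 + 18919.0 i$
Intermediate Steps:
$Z{\left(R \right)} = \sqrt{R}$ ($Z{\left(R \right)} = 1 \sqrt{R} = \sqrt{R}$)
$E{\left(N,X \right)} = 1 + X + 4 N X$ ($E{\left(N,X \right)} = \left(\left(N + N\right) \left(X + X\right) + 1\right) + X = \left(2 N 2 X + 1\right) + X = \left(4 N X + 1\right) + X = \left(1 + 4 N X\right) + X = 1 + X + 4 N X$)
$E{\left(c{\left(2 + 5,9 \right)},Z{\left(-3 \right)} \right)} 331 = \left(1 + \sqrt{-3} + 4 \cdot 8 \sqrt{-3}\right) 331 = \left(1 + i \sqrt{3} + 4 \cdot 8 i \sqrt{3}\right) 331 = \left(1 + i \sqrt{3} + 32 i \sqrt{3}\right) 331 = \left(1 + 33 i \sqrt{3}\right) 331 = 331 + 10923 i \sqrt{3}$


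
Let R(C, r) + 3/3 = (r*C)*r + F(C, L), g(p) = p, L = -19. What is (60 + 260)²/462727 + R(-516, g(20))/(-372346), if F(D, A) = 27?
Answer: 66811526149/86147273771 ≈ 0.77555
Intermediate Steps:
R(C, r) = 26 + C*r² (R(C, r) = -1 + ((r*C)*r + 27) = -1 + ((C*r)*r + 27) = -1 + (C*r² + 27) = -1 + (27 + C*r²) = 26 + C*r²)
(60 + 260)²/462727 + R(-516, g(20))/(-372346) = (60 + 260)²/462727 + (26 - 516*20²)/(-372346) = 320²*(1/462727) + (26 - 516*400)*(-1/372346) = 102400*(1/462727) + (26 - 206400)*(-1/372346) = 102400/462727 - 206374*(-1/372346) = 102400/462727 + 103187/186173 = 66811526149/86147273771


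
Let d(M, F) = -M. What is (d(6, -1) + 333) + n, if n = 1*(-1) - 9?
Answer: 317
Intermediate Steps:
n = -10 (n = -1 - 9 = -10)
(d(6, -1) + 333) + n = (-1*6 + 333) - 10 = (-6 + 333) - 10 = 327 - 10 = 317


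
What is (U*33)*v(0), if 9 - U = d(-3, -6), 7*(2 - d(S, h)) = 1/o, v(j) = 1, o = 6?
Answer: 3245/14 ≈ 231.79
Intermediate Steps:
d(S, h) = 83/42 (d(S, h) = 2 - 1/7/6 = 2 - 1/7*1/6 = 2 - 1/42 = 83/42)
U = 295/42 (U = 9 - 1*83/42 = 9 - 83/42 = 295/42 ≈ 7.0238)
(U*33)*v(0) = ((295/42)*33)*1 = (3245/14)*1 = 3245/14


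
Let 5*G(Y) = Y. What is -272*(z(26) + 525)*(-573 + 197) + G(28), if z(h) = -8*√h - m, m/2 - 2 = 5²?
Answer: 240850588/5 - 818176*√26 ≈ 4.3998e+7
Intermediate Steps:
m = 54 (m = 4 + 2*5² = 4 + 2*25 = 4 + 50 = 54)
G(Y) = Y/5
z(h) = -54 - 8*√h (z(h) = -8*√h - 1*54 = -8*√h - 54 = -54 - 8*√h)
-272*(z(26) + 525)*(-573 + 197) + G(28) = -272*((-54 - 8*√26) + 525)*(-573 + 197) + (⅕)*28 = -272*(471 - 8*√26)*(-376) + 28/5 = -272*(-177096 + 3008*√26) + 28/5 = (48170112 - 818176*√26) + 28/5 = 240850588/5 - 818176*√26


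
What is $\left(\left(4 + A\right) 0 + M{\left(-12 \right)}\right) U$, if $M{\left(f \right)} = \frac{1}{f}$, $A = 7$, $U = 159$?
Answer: $- \frac{53}{4} \approx -13.25$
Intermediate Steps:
$\left(\left(4 + A\right) 0 + M{\left(-12 \right)}\right) U = \left(\left(4 + 7\right) 0 + \frac{1}{-12}\right) 159 = \left(11 \cdot 0 - \frac{1}{12}\right) 159 = \left(0 - \frac{1}{12}\right) 159 = \left(- \frac{1}{12}\right) 159 = - \frac{53}{4}$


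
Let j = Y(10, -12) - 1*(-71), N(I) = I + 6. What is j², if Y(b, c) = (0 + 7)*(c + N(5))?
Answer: 4096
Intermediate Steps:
N(I) = 6 + I
Y(b, c) = 77 + 7*c (Y(b, c) = (0 + 7)*(c + (6 + 5)) = 7*(c + 11) = 7*(11 + c) = 77 + 7*c)
j = 64 (j = (77 + 7*(-12)) - 1*(-71) = (77 - 84) + 71 = -7 + 71 = 64)
j² = 64² = 4096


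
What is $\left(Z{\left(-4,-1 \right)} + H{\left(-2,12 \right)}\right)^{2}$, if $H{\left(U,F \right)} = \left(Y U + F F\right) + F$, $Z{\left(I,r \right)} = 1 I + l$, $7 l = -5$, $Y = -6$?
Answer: $\frac{1306449}{49} \approx 26662.0$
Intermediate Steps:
$l = - \frac{5}{7}$ ($l = \frac{1}{7} \left(-5\right) = - \frac{5}{7} \approx -0.71429$)
$Z{\left(I,r \right)} = - \frac{5}{7} + I$ ($Z{\left(I,r \right)} = 1 I - \frac{5}{7} = I - \frac{5}{7} = - \frac{5}{7} + I$)
$H{\left(U,F \right)} = F + F^{2} - 6 U$ ($H{\left(U,F \right)} = \left(- 6 U + F F\right) + F = \left(- 6 U + F^{2}\right) + F = \left(F^{2} - 6 U\right) + F = F + F^{2} - 6 U$)
$\left(Z{\left(-4,-1 \right)} + H{\left(-2,12 \right)}\right)^{2} = \left(\left(- \frac{5}{7} - 4\right) + \left(12 + 12^{2} - -12\right)\right)^{2} = \left(- \frac{33}{7} + \left(12 + 144 + 12\right)\right)^{2} = \left(- \frac{33}{7} + 168\right)^{2} = \left(\frac{1143}{7}\right)^{2} = \frac{1306449}{49}$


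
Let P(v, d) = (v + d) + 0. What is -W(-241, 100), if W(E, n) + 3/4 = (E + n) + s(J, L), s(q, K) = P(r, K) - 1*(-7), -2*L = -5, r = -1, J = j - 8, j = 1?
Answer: 533/4 ≈ 133.25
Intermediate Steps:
J = -7 (J = 1 - 8 = -7)
P(v, d) = d + v (P(v, d) = (d + v) + 0 = d + v)
L = 5/2 (L = -½*(-5) = 5/2 ≈ 2.5000)
s(q, K) = 6 + K (s(q, K) = (K - 1) - 1*(-7) = (-1 + K) + 7 = 6 + K)
W(E, n) = 31/4 + E + n (W(E, n) = -¾ + ((E + n) + (6 + 5/2)) = -¾ + ((E + n) + 17/2) = -¾ + (17/2 + E + n) = 31/4 + E + n)
-W(-241, 100) = -(31/4 - 241 + 100) = -1*(-533/4) = 533/4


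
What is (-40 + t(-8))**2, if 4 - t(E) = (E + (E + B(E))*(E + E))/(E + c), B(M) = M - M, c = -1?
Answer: 4624/9 ≈ 513.78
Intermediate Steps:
B(M) = 0
t(E) = 4 - (E + 2*E**2)/(-1 + E) (t(E) = 4 - (E + (E + 0)*(E + E))/(E - 1) = 4 - (E + E*(2*E))/(-1 + E) = 4 - (E + 2*E**2)/(-1 + E))
(-40 + t(-8))**2 = (-40 + (-4 - 2*(-8)**2 + 3*(-8))/(-1 - 8))**2 = (-40 + (-4 - 2*64 - 24)/(-9))**2 = (-40 - (-4 - 128 - 24)/9)**2 = (-40 - 1/9*(-156))**2 = (-40 + 52/3)**2 = (-68/3)**2 = 4624/9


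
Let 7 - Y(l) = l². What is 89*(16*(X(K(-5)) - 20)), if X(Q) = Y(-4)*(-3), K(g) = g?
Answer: 9968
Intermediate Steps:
Y(l) = 7 - l²
X(Q) = 27 (X(Q) = (7 - 1*(-4)²)*(-3) = (7 - 1*16)*(-3) = (7 - 16)*(-3) = -9*(-3) = 27)
89*(16*(X(K(-5)) - 20)) = 89*(16*(27 - 20)) = 89*(16*7) = 89*112 = 9968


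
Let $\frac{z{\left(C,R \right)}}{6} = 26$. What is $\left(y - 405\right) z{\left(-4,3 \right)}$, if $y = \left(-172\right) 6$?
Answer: $-224172$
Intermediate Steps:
$z{\left(C,R \right)} = 156$ ($z{\left(C,R \right)} = 6 \cdot 26 = 156$)
$y = -1032$
$\left(y - 405\right) z{\left(-4,3 \right)} = \left(-1032 - 405\right) 156 = \left(-1437\right) 156 = -224172$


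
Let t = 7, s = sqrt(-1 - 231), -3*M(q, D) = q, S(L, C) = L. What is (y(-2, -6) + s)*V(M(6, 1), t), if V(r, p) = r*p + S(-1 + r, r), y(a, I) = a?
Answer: 34 - 34*I*sqrt(58) ≈ 34.0 - 258.94*I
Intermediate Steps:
M(q, D) = -q/3
s = 2*I*sqrt(58) (s = sqrt(-232) = 2*I*sqrt(58) ≈ 15.232*I)
V(r, p) = -1 + r + p*r (V(r, p) = r*p + (-1 + r) = p*r + (-1 + r) = -1 + r + p*r)
(y(-2, -6) + s)*V(M(6, 1), t) = (-2 + 2*I*sqrt(58))*(-1 - 1/3*6 + 7*(-1/3*6)) = (-2 + 2*I*sqrt(58))*(-1 - 2 + 7*(-2)) = (-2 + 2*I*sqrt(58))*(-1 - 2 - 14) = (-2 + 2*I*sqrt(58))*(-17) = 34 - 34*I*sqrt(58)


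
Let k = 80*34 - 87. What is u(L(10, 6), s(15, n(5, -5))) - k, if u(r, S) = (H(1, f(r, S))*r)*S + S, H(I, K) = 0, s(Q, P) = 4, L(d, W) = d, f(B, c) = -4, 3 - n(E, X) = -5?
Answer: -2629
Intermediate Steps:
n(E, X) = 8 (n(E, X) = 3 - 1*(-5) = 3 + 5 = 8)
u(r, S) = S (u(r, S) = (0*r)*S + S = 0*S + S = 0 + S = S)
k = 2633 (k = 2720 - 87 = 2633)
u(L(10, 6), s(15, n(5, -5))) - k = 4 - 1*2633 = 4 - 2633 = -2629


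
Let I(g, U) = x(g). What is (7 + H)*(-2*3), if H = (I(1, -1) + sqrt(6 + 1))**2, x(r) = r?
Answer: -90 - 12*sqrt(7) ≈ -121.75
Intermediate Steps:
I(g, U) = g
H = (1 + sqrt(7))**2 (H = (1 + sqrt(6 + 1))**2 = (1 + sqrt(7))**2 ≈ 13.292)
(7 + H)*(-2*3) = (7 + (1 + sqrt(7))**2)*(-2*3) = (7 + (1 + sqrt(7))**2)*(-6) = -42 - 6*(1 + sqrt(7))**2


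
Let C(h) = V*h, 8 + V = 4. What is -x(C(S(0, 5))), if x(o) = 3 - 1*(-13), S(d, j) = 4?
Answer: -16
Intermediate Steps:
V = -4 (V = -8 + 4 = -4)
C(h) = -4*h
x(o) = 16 (x(o) = 3 + 13 = 16)
-x(C(S(0, 5))) = -1*16 = -16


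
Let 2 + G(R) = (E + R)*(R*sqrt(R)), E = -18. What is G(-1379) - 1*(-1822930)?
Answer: 1822928 + 1926463*I*sqrt(1379) ≈ 1.8229e+6 + 7.1539e+7*I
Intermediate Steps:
G(R) = -2 + R**(3/2)*(-18 + R) (G(R) = -2 + (-18 + R)*(R*sqrt(R)) = -2 + (-18 + R)*R**(3/2) = -2 + R**(3/2)*(-18 + R))
G(-1379) - 1*(-1822930) = (-2 + (-1379)**(5/2) - (-24822)*I*sqrt(1379)) - 1*(-1822930) = (-2 + 1901641*I*sqrt(1379) - (-24822)*I*sqrt(1379)) + 1822930 = (-2 + 1901641*I*sqrt(1379) + 24822*I*sqrt(1379)) + 1822930 = (-2 + 1926463*I*sqrt(1379)) + 1822930 = 1822928 + 1926463*I*sqrt(1379)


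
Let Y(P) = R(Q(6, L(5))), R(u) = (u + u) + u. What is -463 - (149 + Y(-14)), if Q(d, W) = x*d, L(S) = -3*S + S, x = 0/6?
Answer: -612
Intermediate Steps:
x = 0 (x = 0*(⅙) = 0)
L(S) = -2*S
Q(d, W) = 0 (Q(d, W) = 0*d = 0)
R(u) = 3*u (R(u) = 2*u + u = 3*u)
Y(P) = 0 (Y(P) = 3*0 = 0)
-463 - (149 + Y(-14)) = -463 - (149 + 0) = -463 - 1*149 = -463 - 149 = -612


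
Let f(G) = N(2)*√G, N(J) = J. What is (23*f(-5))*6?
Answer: 276*I*√5 ≈ 617.15*I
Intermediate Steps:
f(G) = 2*√G
(23*f(-5))*6 = (23*(2*√(-5)))*6 = (23*(2*(I*√5)))*6 = (23*(2*I*√5))*6 = (46*I*√5)*6 = 276*I*√5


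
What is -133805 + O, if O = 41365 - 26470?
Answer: -118910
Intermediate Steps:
O = 14895
-133805 + O = -133805 + 14895 = -118910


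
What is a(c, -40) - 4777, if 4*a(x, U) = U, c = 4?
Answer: -4787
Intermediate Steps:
a(x, U) = U/4
a(c, -40) - 4777 = (¼)*(-40) - 4777 = -10 - 4777 = -4787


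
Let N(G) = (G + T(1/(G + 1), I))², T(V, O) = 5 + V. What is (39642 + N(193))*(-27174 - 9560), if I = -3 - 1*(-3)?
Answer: -54504529489327/18818 ≈ -2.8964e+9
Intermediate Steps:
I = 0 (I = -3 + 3 = 0)
N(G) = (5 + G + 1/(1 + G))² (N(G) = (G + (5 + 1/(G + 1)))² = (G + (5 + 1/(1 + G)))² = (5 + G + 1/(1 + G))²)
(39642 + N(193))*(-27174 - 9560) = (39642 + (6 + 193² + 6*193)²/(1 + 193)²)*(-27174 - 9560) = (39642 + (6 + 37249 + 1158)²/194²)*(-36734) = (39642 + (1/37636)*38413²)*(-36734) = (39642 + (1/37636)*1475558569)*(-36734) = (39642 + 1475558569/37636)*(-36734) = (2967524881/37636)*(-36734) = -54504529489327/18818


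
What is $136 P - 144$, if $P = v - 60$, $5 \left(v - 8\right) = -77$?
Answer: $- \frac{46552}{5} \approx -9310.4$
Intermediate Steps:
$v = - \frac{37}{5}$ ($v = 8 + \frac{1}{5} \left(-77\right) = 8 - \frac{77}{5} = - \frac{37}{5} \approx -7.4$)
$P = - \frac{337}{5}$ ($P = - \frac{37}{5} - 60 = - \frac{337}{5} \approx -67.4$)
$136 P - 144 = 136 \left(- \frac{337}{5}\right) - 144 = - \frac{45832}{5} - 144 = - \frac{46552}{5}$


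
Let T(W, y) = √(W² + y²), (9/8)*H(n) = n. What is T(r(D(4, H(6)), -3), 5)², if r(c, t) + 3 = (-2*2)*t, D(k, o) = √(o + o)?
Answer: 106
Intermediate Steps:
H(n) = 8*n/9
D(k, o) = √2*√o (D(k, o) = √(2*o) = √2*√o)
r(c, t) = -3 - 4*t (r(c, t) = -3 + (-2*2)*t = -3 - 4*t)
T(r(D(4, H(6)), -3), 5)² = (√((-3 - 4*(-3))² + 5²))² = (√((-3 + 12)² + 25))² = (√(9² + 25))² = (√(81 + 25))² = (√106)² = 106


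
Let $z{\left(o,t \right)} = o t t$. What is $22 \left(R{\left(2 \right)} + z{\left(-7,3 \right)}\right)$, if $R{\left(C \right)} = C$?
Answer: $-1342$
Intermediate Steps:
$z{\left(o,t \right)} = o t^{2}$
$22 \left(R{\left(2 \right)} + z{\left(-7,3 \right)}\right) = 22 \left(2 - 7 \cdot 3^{2}\right) = 22 \left(2 - 63\right) = 22 \left(-61\right) = -1342$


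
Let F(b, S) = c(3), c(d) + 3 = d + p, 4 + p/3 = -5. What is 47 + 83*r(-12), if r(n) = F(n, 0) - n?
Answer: -1198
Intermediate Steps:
p = -27 (p = -12 + 3*(-5) = -12 - 15 = -27)
c(d) = -30 + d (c(d) = -3 + (d - 27) = -3 + (-27 + d) = -30 + d)
F(b, S) = -27 (F(b, S) = -30 + 3 = -27)
r(n) = -27 - n
47 + 83*r(-12) = 47 + 83*(-27 - 1*(-12)) = 47 + 83*(-27 + 12) = 47 + 83*(-15) = 47 - 1245 = -1198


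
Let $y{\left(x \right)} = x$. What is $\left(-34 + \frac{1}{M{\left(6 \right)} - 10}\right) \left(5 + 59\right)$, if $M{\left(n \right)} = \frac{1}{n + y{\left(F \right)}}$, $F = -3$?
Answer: $- \frac{63296}{29} \approx -2182.6$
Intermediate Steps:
$M{\left(n \right)} = \frac{1}{-3 + n}$ ($M{\left(n \right)} = \frac{1}{n - 3} = \frac{1}{-3 + n}$)
$\left(-34 + \frac{1}{M{\left(6 \right)} - 10}\right) \left(5 + 59\right) = \left(-34 + \frac{1}{\frac{1}{-3 + 6} - 10}\right) \left(5 + 59\right) = \left(-34 + \frac{1}{\frac{1}{3} - 10}\right) 64 = \left(-34 + \frac{1}{- \frac{29}{3}}\right) 64 = \left(-34 - \frac{3}{29}\right) 64 = \left(- \frac{989}{29}\right) 64 = - \frac{63296}{29}$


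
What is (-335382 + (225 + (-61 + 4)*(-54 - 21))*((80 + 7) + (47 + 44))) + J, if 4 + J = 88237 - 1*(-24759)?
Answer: 578610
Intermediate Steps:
J = 112992 (J = -4 + (88237 - 1*(-24759)) = -4 + (88237 + 24759) = -4 + 112996 = 112992)
(-335382 + (225 + (-61 + 4)*(-54 - 21))*((80 + 7) + (47 + 44))) + J = (-335382 + (225 + (-61 + 4)*(-54 - 21))*((80 + 7) + (47 + 44))) + 112992 = (-335382 + (225 - 57*(-75))*(87 + 91)) + 112992 = (-335382 + (225 + 4275)*178) + 112992 = (-335382 + 4500*178) + 112992 = (-335382 + 801000) + 112992 = 465618 + 112992 = 578610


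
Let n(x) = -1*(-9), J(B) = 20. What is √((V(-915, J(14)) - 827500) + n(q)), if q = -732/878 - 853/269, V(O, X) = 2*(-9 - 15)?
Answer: I*√827539 ≈ 909.69*I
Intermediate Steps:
V(O, X) = -48 (V(O, X) = 2*(-24) = -48)
q = -472921/118091 (q = -732*1/878 - 853*1/269 = -366/439 - 853/269 = -472921/118091 ≈ -4.0047)
n(x) = 9
√((V(-915, J(14)) - 827500) + n(q)) = √((-48 - 827500) + 9) = √(-827548 + 9) = √(-827539) = I*√827539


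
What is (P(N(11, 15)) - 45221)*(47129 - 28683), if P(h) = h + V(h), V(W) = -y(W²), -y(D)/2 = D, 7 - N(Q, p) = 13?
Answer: -832929130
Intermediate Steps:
N(Q, p) = -6 (N(Q, p) = 7 - 1*13 = 7 - 13 = -6)
y(D) = -2*D
V(W) = 2*W² (V(W) = -(-2)*W² = 2*W²)
P(h) = h + 2*h²
(P(N(11, 15)) - 45221)*(47129 - 28683) = (-6*(1 + 2*(-6)) - 45221)*(47129 - 28683) = (-6*(1 - 12) - 45221)*18446 = (-6*(-11) - 45221)*18446 = (66 - 45221)*18446 = -45155*18446 = -832929130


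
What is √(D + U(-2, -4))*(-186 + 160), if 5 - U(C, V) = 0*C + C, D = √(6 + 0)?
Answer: -26*√(7 + √6) ≈ -79.924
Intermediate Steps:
D = √6 ≈ 2.4495
U(C, V) = 5 - C (U(C, V) = 5 - (0*C + C) = 5 - (0 + C) = 5 - C)
√(D + U(-2, -4))*(-186 + 160) = √(√6 + (5 - 1*(-2)))*(-186 + 160) = √(√6 + (5 + 2))*(-26) = √(√6 + 7)*(-26) = √(7 + √6)*(-26) = -26*√(7 + √6)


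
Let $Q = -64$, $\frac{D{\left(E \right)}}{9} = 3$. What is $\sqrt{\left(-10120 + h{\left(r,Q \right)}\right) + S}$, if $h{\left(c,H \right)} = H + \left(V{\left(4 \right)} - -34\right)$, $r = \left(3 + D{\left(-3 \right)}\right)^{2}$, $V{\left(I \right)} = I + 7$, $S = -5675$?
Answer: $i \sqrt{15814} \approx 125.75 i$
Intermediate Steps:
$D{\left(E \right)} = 27$ ($D{\left(E \right)} = 9 \cdot 3 = 27$)
$V{\left(I \right)} = 7 + I$
$r = 900$ ($r = \left(3 + 27\right)^{2} = 30^{2} = 900$)
$h{\left(c,H \right)} = 45 + H$ ($h{\left(c,H \right)} = H + \left(\left(7 + 4\right) - -34\right) = H + \left(11 + 34\right) = H + 45 = 45 + H$)
$\sqrt{\left(-10120 + h{\left(r,Q \right)}\right) + S} = \sqrt{\left(-10120 + \left(45 - 64\right)\right) - 5675} = \sqrt{\left(-10120 - 19\right) - 5675} = \sqrt{-10139 - 5675} = \sqrt{-15814} = i \sqrt{15814}$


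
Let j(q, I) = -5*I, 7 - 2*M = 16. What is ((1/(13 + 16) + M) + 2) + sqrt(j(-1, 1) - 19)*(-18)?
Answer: -143/58 - 36*I*sqrt(6) ≈ -2.4655 - 88.182*I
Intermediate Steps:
M = -9/2 (M = 7/2 - 1/2*16 = 7/2 - 8 = -9/2 ≈ -4.5000)
((1/(13 + 16) + M) + 2) + sqrt(j(-1, 1) - 19)*(-18) = ((1/(13 + 16) - 9/2) + 2) + sqrt(-5*1 - 19)*(-18) = ((1/29 - 9/2) + 2) + sqrt(-5 - 19)*(-18) = ((1/29 - 9/2) + 2) + sqrt(-24)*(-18) = (-259/58 + 2) + (2*I*sqrt(6))*(-18) = -143/58 - 36*I*sqrt(6)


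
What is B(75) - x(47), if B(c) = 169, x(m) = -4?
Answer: 173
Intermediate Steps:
B(75) - x(47) = 169 - 1*(-4) = 169 + 4 = 173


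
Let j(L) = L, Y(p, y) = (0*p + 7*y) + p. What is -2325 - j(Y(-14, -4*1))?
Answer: -2283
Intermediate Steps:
Y(p, y) = p + 7*y (Y(p, y) = (0 + 7*y) + p = 7*y + p = p + 7*y)
-2325 - j(Y(-14, -4*1)) = -2325 - (-14 + 7*(-4*1)) = -2325 - (-14 + 7*(-4)) = -2325 - (-14 - 28) = -2325 - 1*(-42) = -2325 + 42 = -2283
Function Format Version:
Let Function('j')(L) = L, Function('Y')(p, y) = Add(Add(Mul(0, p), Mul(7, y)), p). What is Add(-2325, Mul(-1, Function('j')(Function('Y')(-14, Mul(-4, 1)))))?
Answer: -2283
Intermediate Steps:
Function('Y')(p, y) = Add(p, Mul(7, y)) (Function('Y')(p, y) = Add(Add(0, Mul(7, y)), p) = Add(Mul(7, y), p) = Add(p, Mul(7, y)))
Add(-2325, Mul(-1, Function('j')(Function('Y')(-14, Mul(-4, 1))))) = Add(-2325, Mul(-1, Add(-14, Mul(7, Mul(-4, 1))))) = Add(-2325, Mul(-1, Add(-14, Mul(7, -4)))) = Add(-2325, Mul(-1, Add(-14, -28))) = Add(-2325, Mul(-1, -42)) = Add(-2325, 42) = -2283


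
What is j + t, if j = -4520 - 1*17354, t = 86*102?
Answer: -13102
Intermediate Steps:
t = 8772
j = -21874 (j = -4520 - 17354 = -21874)
j + t = -21874 + 8772 = -13102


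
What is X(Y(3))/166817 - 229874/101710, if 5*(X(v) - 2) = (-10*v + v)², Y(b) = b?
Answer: -547597976/242385101 ≈ -2.2592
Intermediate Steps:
X(v) = 2 + 81*v²/5 (X(v) = 2 + (-10*v + v)²/5 = 2 + (-9*v)²/5 = 2 + (81*v²)/5 = 2 + 81*v²/5)
X(Y(3))/166817 - 229874/101710 = (2 + (81/5)*3²)/166817 - 229874/101710 = (2 + (81/5)*9)*(1/166817) - 229874*1/101710 = (2 + 729/5)*(1/166817) - 114937/50855 = (739/5)*(1/166817) - 114937/50855 = 739/834085 - 114937/50855 = -547597976/242385101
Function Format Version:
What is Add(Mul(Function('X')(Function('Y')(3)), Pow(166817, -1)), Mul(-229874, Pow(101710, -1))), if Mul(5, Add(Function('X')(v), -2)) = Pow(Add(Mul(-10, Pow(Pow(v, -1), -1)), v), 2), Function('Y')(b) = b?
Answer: Rational(-547597976, 242385101) ≈ -2.2592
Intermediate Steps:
Function('X')(v) = Add(2, Mul(Rational(81, 5), Pow(v, 2))) (Function('X')(v) = Add(2, Mul(Rational(1, 5), Pow(Add(Mul(-10, Pow(Pow(v, -1), -1)), v), 2))) = Add(2, Mul(Rational(1, 5), Pow(Add(Mul(-10, v), v), 2))) = Add(2, Mul(Rational(1, 5), Pow(Mul(-9, v), 2))) = Add(2, Mul(Rational(1, 5), Mul(81, Pow(v, 2)))) = Add(2, Mul(Rational(81, 5), Pow(v, 2))))
Add(Mul(Function('X')(Function('Y')(3)), Pow(166817, -1)), Mul(-229874, Pow(101710, -1))) = Add(Mul(Add(2, Mul(Rational(81, 5), Pow(3, 2))), Pow(166817, -1)), Mul(-229874, Pow(101710, -1))) = Add(Mul(Add(2, Mul(Rational(81, 5), 9)), Rational(1, 166817)), Mul(-229874, Rational(1, 101710))) = Add(Mul(Add(2, Rational(729, 5)), Rational(1, 166817)), Rational(-114937, 50855)) = Add(Mul(Rational(739, 5), Rational(1, 166817)), Rational(-114937, 50855)) = Add(Rational(739, 834085), Rational(-114937, 50855)) = Rational(-547597976, 242385101)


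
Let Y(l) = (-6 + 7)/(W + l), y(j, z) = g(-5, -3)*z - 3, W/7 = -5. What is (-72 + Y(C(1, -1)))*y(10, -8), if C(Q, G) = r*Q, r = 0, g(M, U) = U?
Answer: -7563/5 ≈ -1512.6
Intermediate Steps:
W = -35 (W = 7*(-5) = -35)
y(j, z) = -3 - 3*z (y(j, z) = -3*z - 3 = -3 - 3*z)
C(Q, G) = 0 (C(Q, G) = 0*Q = 0)
Y(l) = 1/(-35 + l) (Y(l) = (-6 + 7)/(-35 + l) = 1/(-35 + l))
(-72 + Y(C(1, -1)))*y(10, -8) = (-72 + 1/(-35 + 0))*(-3 - 3*(-8)) = (-72 + 1/(-35))*(-3 + 24) = (-72 - 1/35)*21 = -2521/35*21 = -7563/5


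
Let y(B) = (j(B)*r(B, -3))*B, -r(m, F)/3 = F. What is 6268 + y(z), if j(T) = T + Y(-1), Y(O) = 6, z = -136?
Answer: 165388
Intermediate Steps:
r(m, F) = -3*F
j(T) = 6 + T (j(T) = T + 6 = 6 + T)
y(B) = B*(54 + 9*B) (y(B) = ((6 + B)*(-3*(-3)))*B = ((6 + B)*9)*B = (54 + 9*B)*B = B*(54 + 9*B))
6268 + y(z) = 6268 + 9*(-136)*(6 - 136) = 6268 + 9*(-136)*(-130) = 6268 + 159120 = 165388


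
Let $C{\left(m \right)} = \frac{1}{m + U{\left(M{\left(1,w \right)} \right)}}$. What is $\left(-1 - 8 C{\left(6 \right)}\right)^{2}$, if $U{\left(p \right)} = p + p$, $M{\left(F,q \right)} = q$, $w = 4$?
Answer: $\frac{121}{49} \approx 2.4694$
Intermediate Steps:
$U{\left(p \right)} = 2 p$
$C{\left(m \right)} = \frac{1}{8 + m}$ ($C{\left(m \right)} = \frac{1}{m + 2 \cdot 4} = \frac{1}{m + 8} = \frac{1}{8 + m}$)
$\left(-1 - 8 C{\left(6 \right)}\right)^{2} = \left(-1 - \frac{8}{8 + 6}\right)^{2} = \left(-1 - \frac{8}{14}\right)^{2} = \left(-1 - \frac{4}{7}\right)^{2} = \left(- \frac{11}{7}\right)^{2} = \frac{121}{49}$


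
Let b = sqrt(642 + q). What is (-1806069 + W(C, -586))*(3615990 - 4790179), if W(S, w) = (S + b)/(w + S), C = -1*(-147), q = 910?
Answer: 930972701590782/439 + 4696756*sqrt(97)/439 ≈ 2.1207e+12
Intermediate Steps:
C = 147
b = 4*sqrt(97) (b = sqrt(642 + 910) = sqrt(1552) = 4*sqrt(97) ≈ 39.395)
W(S, w) = (S + 4*sqrt(97))/(S + w) (W(S, w) = (S + 4*sqrt(97))/(w + S) = (S + 4*sqrt(97))/(S + w))
(-1806069 + W(C, -586))*(3615990 - 4790179) = (-1806069 + (147 + 4*sqrt(97))/(147 - 586))*(3615990 - 4790179) = (-1806069 + (147 + 4*sqrt(97))/(-439))*(-1174189) = (-1806069 - (147 + 4*sqrt(97))/439)*(-1174189) = (-1806069 + (-147/439 - 4*sqrt(97)/439))*(-1174189) = (-792864438/439 - 4*sqrt(97)/439)*(-1174189) = 930972701590782/439 + 4696756*sqrt(97)/439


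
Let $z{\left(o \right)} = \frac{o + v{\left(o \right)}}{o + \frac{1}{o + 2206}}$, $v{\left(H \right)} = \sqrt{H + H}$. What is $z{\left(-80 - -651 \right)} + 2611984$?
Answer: $\frac{4141741030979}{1585668} + \frac{2777 \sqrt{1142}}{1585668} \approx 2.612 \cdot 10^{6}$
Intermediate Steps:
$v{\left(H \right)} = \sqrt{2} \sqrt{H}$ ($v{\left(H \right)} = \sqrt{2 H} = \sqrt{2} \sqrt{H}$)
$z{\left(o \right)} = \frac{o + \sqrt{2} \sqrt{o}}{o + \frac{1}{2206 + o}}$ ($z{\left(o \right)} = \frac{o + \sqrt{2} \sqrt{o}}{o + \frac{1}{o + 2206}} = \frac{o + \sqrt{2} \sqrt{o}}{o + \frac{1}{2206 + o}}$)
$z{\left(-80 - -651 \right)} + 2611984 = \frac{\left(-80 - -651\right)^{2} + 2206 \left(-80 - -651\right) + \sqrt{2} \left(-80 - -651\right)^{\frac{3}{2}} + 2206 \sqrt{2} \sqrt{-80 - -651}}{1 + \left(-80 - -651\right)^{2} + 2206 \left(-80 - -651\right)} + 2611984 = \frac{\left(-80 + 651\right)^{2} + 2206 \left(-80 + 651\right) + \sqrt{2} \left(-80 + 651\right)^{\frac{3}{2}} + 2206 \sqrt{2} \sqrt{-80 + 651}}{1 + \left(-80 + 651\right)^{2} + 2206 \left(-80 + 651\right)} + 2611984 = \frac{571^{2} + 2206 \cdot 571 + \sqrt{2} \cdot 571^{\frac{3}{2}} + 2206 \sqrt{2} \sqrt{571}}{1 + 571^{2} + 2206 \cdot 571} + 2611984 = \frac{326041 + 1259626 + \sqrt{2} \cdot 571 \sqrt{571} + 2206 \sqrt{1142}}{1 + 326041 + 1259626} + 2611984 = \frac{326041 + 1259626 + 571 \sqrt{1142} + 2206 \sqrt{1142}}{1585668} + 2611984 = \frac{1585667 + 2777 \sqrt{1142}}{1585668} + 2611984 = \left(\frac{1585667}{1585668} + \frac{2777 \sqrt{1142}}{1585668}\right) + 2611984 = \frac{4141741030979}{1585668} + \frac{2777 \sqrt{1142}}{1585668}$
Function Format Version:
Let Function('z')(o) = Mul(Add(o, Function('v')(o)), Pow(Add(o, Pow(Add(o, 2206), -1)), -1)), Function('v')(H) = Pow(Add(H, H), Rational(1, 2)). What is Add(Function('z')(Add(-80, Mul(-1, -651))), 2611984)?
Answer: Add(Rational(4141741030979, 1585668), Mul(Rational(2777, 1585668), Pow(1142, Rational(1, 2)))) ≈ 2.6120e+6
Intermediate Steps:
Function('v')(H) = Mul(Pow(2, Rational(1, 2)), Pow(H, Rational(1, 2))) (Function('v')(H) = Pow(Mul(2, H), Rational(1, 2)) = Mul(Pow(2, Rational(1, 2)), Pow(H, Rational(1, 2))))
Function('z')(o) = Mul(Pow(Add(o, Pow(Add(2206, o), -1)), -1), Add(o, Mul(Pow(2, Rational(1, 2)), Pow(o, Rational(1, 2))))) (Function('z')(o) = Mul(Add(o, Mul(Pow(2, Rational(1, 2)), Pow(o, Rational(1, 2)))), Pow(Add(o, Pow(Add(o, 2206), -1)), -1)) = Mul(Add(o, Mul(Pow(2, Rational(1, 2)), Pow(o, Rational(1, 2)))), Pow(Add(o, Pow(Add(2206, o), -1)), -1)) = Mul(Pow(Add(o, Pow(Add(2206, o), -1)), -1), Add(o, Mul(Pow(2, Rational(1, 2)), Pow(o, Rational(1, 2))))))
Add(Function('z')(Add(-80, Mul(-1, -651))), 2611984) = Add(Mul(Pow(Add(1, Pow(Add(-80, Mul(-1, -651)), 2), Mul(2206, Add(-80, Mul(-1, -651)))), -1), Add(Pow(Add(-80, Mul(-1, -651)), 2), Mul(2206, Add(-80, Mul(-1, -651))), Mul(Pow(2, Rational(1, 2)), Pow(Add(-80, Mul(-1, -651)), Rational(3, 2))), Mul(2206, Pow(2, Rational(1, 2)), Pow(Add(-80, Mul(-1, -651)), Rational(1, 2))))), 2611984) = Add(Mul(Pow(Add(1, Pow(Add(-80, 651), 2), Mul(2206, Add(-80, 651))), -1), Add(Pow(Add(-80, 651), 2), Mul(2206, Add(-80, 651)), Mul(Pow(2, Rational(1, 2)), Pow(Add(-80, 651), Rational(3, 2))), Mul(2206, Pow(2, Rational(1, 2)), Pow(Add(-80, 651), Rational(1, 2))))), 2611984) = Add(Mul(Pow(Add(1, Pow(571, 2), Mul(2206, 571)), -1), Add(Pow(571, 2), Mul(2206, 571), Mul(Pow(2, Rational(1, 2)), Pow(571, Rational(3, 2))), Mul(2206, Pow(2, Rational(1, 2)), Pow(571, Rational(1, 2))))), 2611984) = Add(Mul(Pow(Add(1, 326041, 1259626), -1), Add(326041, 1259626, Mul(Pow(2, Rational(1, 2)), Mul(571, Pow(571, Rational(1, 2)))), Mul(2206, Pow(1142, Rational(1, 2))))), 2611984) = Add(Mul(Pow(1585668, -1), Add(326041, 1259626, Mul(571, Pow(1142, Rational(1, 2))), Mul(2206, Pow(1142, Rational(1, 2))))), 2611984) = Add(Mul(Rational(1, 1585668), Add(1585667, Mul(2777, Pow(1142, Rational(1, 2))))), 2611984) = Add(Add(Rational(1585667, 1585668), Mul(Rational(2777, 1585668), Pow(1142, Rational(1, 2)))), 2611984) = Add(Rational(4141741030979, 1585668), Mul(Rational(2777, 1585668), Pow(1142, Rational(1, 2))))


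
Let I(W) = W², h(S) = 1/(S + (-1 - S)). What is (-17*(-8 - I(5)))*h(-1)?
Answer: -561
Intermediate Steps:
h(S) = -1 (h(S) = 1/(-1) = -1)
(-17*(-8 - I(5)))*h(-1) = -17*(-8 - 1*5²)*(-1) = -17*(-8 - 1*25)*(-1) = -17*(-8 - 25)*(-1) = -17*(-33)*(-1) = 561*(-1) = -561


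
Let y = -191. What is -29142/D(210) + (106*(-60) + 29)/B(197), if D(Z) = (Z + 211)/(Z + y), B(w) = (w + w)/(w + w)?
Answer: -3219049/421 ≈ -7646.2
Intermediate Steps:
B(w) = 1 (B(w) = (2*w)/((2*w)) = (2*w)*(1/(2*w)) = 1)
D(Z) = (211 + Z)/(-191 + Z) (D(Z) = (Z + 211)/(Z - 191) = (211 + Z)/(-191 + Z))
-29142/D(210) + (106*(-60) + 29)/B(197) = -29142*(-191 + 210)/(211 + 210) + (106*(-60) + 29)/1 = -29142/(421/19) + (-6360 + 29)*1 = -29142/((1/19)*421) - 6331*1 = -29142/421/19 - 6331 = -29142*19/421 - 6331 = -553698/421 - 6331 = -3219049/421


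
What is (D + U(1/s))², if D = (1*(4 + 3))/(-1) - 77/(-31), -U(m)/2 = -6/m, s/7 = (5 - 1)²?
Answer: 1724242576/961 ≈ 1.7942e+6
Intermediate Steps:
s = 112 (s = 7*(5 - 1)² = 7*4² = 7*16 = 112)
U(m) = 12/m (U(m) = -(-12)/m = 12/m)
D = -140/31 (D = (1*7)*(-1) - 77*(-1/31) = 7*(-1) + 77/31 = -7 + 77/31 = -140/31 ≈ -4.5161)
(D + U(1/s))² = (-140/31 + 12/((1/112)))² = (-140/31 + 12/((1*(1/112))))² = (-140/31 + 12/(1/112))² = (-140/31 + 12*112)² = (-140/31 + 1344)² = (41524/31)² = 1724242576/961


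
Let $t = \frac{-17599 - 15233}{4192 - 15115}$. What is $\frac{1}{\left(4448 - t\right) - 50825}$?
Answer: $- \frac{3641}{168869601} \approx -2.1561 \cdot 10^{-5}$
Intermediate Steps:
$t = \frac{10944}{3641}$ ($t = - \frac{32832}{-10923} = \left(-32832\right) \left(- \frac{1}{10923}\right) = \frac{10944}{3641} \approx 3.0058$)
$\frac{1}{\left(4448 - t\right) - 50825} = \frac{1}{\left(4448 - \frac{10944}{3641}\right) - 50825} = \frac{1}{\frac{16184224}{3641} - 50825} = \frac{1}{- \frac{168869601}{3641}} = - \frac{3641}{168869601}$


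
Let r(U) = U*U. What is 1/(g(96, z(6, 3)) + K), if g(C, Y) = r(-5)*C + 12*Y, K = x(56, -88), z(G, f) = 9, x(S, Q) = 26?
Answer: 1/2534 ≈ 0.00039463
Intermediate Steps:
r(U) = U**2
K = 26
g(C, Y) = 12*Y + 25*C (g(C, Y) = (-5)**2*C + 12*Y = 25*C + 12*Y = 12*Y + 25*C)
1/(g(96, z(6, 3)) + K) = 1/((12*9 + 25*96) + 26) = 1/((108 + 2400) + 26) = 1/(2508 + 26) = 1/2534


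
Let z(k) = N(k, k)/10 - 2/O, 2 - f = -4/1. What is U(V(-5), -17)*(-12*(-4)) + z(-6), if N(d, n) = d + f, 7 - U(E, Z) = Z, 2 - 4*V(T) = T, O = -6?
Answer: 3457/3 ≈ 1152.3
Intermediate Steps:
V(T) = ½ - T/4
U(E, Z) = 7 - Z
f = 6 (f = 2 - (-4)/1 = 2 - (-4) = 2 - 1*(-4) = 2 + 4 = 6)
N(d, n) = 6 + d (N(d, n) = d + 6 = 6 + d)
z(k) = 14/15 + k/10 (z(k) = (6 + k)/10 - 2/(-6) = (6 + k)*(⅒) - 2*(-⅙) = (⅗ + k/10) + ⅓ = 14/15 + k/10)
U(V(-5), -17)*(-12*(-4)) + z(-6) = (7 - 1*(-17))*(-12*(-4)) + (14/15 + (⅒)*(-6)) = (7 + 17)*48 + (14/15 - ⅗) = 24*48 + ⅓ = 1152 + ⅓ = 3457/3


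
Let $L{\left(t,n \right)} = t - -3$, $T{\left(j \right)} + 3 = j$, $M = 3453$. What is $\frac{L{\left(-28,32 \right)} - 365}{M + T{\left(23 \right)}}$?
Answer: $- \frac{390}{3473} \approx -0.11229$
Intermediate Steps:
$T{\left(j \right)} = -3 + j$
$L{\left(t,n \right)} = 3 + t$ ($L{\left(t,n \right)} = t + 3 = 3 + t$)
$\frac{L{\left(-28,32 \right)} - 365}{M + T{\left(23 \right)}} = \frac{\left(3 - 28\right) - 365}{3453 + \left(-3 + 23\right)} = \frac{-25 - 365}{3453 + 20} = - \frac{390}{3473}$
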